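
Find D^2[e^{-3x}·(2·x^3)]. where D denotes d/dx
6 x \left(3 x^{2} - 6 x + 2\right) e^{- 3 x}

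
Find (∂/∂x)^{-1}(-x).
- \frac{x^{2}}{2}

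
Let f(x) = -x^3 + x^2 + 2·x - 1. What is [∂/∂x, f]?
- 3 x^{2} + 2 x + 2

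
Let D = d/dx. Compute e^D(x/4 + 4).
\frac{x}{4} + \frac{17}{4}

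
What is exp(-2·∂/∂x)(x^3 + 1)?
x^{3} - 6 x^{2} + 12 x - 7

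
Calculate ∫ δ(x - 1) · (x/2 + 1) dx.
\frac{3}{2}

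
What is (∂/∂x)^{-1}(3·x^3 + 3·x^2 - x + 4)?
\frac{3 x^{4}}{4} + x^{3} - \frac{x^{2}}{2} + 4 x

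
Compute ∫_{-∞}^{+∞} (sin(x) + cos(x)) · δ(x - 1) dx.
\cos{\left(1 \right)} + \sin{\left(1 \right)}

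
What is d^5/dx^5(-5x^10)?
- 151200 x^{5}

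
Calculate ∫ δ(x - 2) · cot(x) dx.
\cot{\left(2 \right)}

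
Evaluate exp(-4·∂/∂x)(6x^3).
6 x^{3} - 72 x^{2} + 288 x - 384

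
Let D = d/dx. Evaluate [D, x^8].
8 x^{7}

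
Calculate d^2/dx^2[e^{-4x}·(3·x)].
24 \left(2 x - 1\right) e^{- 4 x}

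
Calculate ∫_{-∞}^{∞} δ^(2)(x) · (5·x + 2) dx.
0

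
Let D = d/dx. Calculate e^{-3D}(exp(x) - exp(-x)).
- e^{3 - x} + e^{x - 3}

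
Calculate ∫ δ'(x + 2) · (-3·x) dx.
3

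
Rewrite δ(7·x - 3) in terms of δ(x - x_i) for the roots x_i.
\frac{\delta(x - 3/7)}{7}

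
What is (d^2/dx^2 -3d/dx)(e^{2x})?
- 2 e^{2 x}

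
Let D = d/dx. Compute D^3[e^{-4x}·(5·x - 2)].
16 \left(23 - 20 x\right) e^{- 4 x}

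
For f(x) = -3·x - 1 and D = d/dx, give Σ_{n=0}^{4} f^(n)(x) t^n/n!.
- 3 t - 3 x - 1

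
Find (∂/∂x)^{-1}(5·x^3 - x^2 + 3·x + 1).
\frac{5 x^{4}}{4} - \frac{x^{3}}{3} + \frac{3 x^{2}}{2} + x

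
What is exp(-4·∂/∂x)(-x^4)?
- x^{4} + 16 x^{3} - 96 x^{2} + 256 x - 256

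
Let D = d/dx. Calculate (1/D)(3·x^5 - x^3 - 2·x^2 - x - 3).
\frac{x^{6}}{2} - \frac{x^{4}}{4} - \frac{2 x^{3}}{3} - \frac{x^{2}}{2} - 3 x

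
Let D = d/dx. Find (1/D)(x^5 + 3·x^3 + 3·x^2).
\frac{x^{6}}{6} + \frac{3 x^{4}}{4} + x^{3}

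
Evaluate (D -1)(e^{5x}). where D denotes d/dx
4 e^{5 x}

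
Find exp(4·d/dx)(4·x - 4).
4 x + 12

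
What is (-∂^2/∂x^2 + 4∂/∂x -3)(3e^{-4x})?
- 105 e^{- 4 x}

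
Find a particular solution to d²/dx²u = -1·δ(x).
-\frac{|x|}{2}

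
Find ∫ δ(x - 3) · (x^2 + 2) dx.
11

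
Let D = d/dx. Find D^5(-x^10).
- 30240 x^{5}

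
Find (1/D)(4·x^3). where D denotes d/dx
x^{4}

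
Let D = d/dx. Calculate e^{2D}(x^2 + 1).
x^{2} + 4 x + 5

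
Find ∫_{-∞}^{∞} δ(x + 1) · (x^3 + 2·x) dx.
-3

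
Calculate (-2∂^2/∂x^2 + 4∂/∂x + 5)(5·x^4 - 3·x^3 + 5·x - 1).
25 x^{4} + 65 x^{3} - 156 x^{2} + 61 x + 15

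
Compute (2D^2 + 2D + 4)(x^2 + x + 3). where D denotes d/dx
4 x^{2} + 8 x + 18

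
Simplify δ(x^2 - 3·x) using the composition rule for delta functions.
\frac{\delta(x - 3) + \delta(x)}{3}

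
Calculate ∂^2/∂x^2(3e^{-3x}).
27 e^{- 3 x}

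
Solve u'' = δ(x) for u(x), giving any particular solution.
\frac{|x|}{2}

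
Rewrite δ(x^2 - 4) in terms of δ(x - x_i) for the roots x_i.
\frac{\delta(x + 2) + \delta(x - 2)}{4}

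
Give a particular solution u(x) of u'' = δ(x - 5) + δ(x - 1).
\frac{|x - 5|}{2} + \frac{|x - 1|}{2}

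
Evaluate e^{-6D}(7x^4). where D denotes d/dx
7 x^{4} - 168 x^{3} + 1512 x^{2} - 6048 x + 9072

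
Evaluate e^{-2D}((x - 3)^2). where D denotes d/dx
x^{2} - 10 x + 25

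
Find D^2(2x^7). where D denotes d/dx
84 x^{5}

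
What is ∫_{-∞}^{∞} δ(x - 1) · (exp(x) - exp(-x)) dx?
2 \sinh{\left(1 \right)}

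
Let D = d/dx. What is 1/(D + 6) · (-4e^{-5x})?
- 4 e^{- 5 x}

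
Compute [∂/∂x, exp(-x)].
- e^{- x}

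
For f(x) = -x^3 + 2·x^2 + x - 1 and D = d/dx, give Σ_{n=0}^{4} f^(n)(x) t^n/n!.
- t^{3} + t^{2} \left(2 - 3 x\right) + t \left(- 3 x^{2} + 4 x + 1\right) - x^{3} + 2 x^{2} + x - 1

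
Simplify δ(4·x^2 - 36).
\frac{\delta(x - 3) + \delta(x + 3)}{24}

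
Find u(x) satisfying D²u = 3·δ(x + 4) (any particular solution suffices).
\frac{3|x + 4|}{2}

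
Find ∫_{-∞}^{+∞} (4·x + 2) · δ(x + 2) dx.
-6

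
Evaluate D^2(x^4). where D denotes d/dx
12 x^{2}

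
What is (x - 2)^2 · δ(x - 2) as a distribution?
0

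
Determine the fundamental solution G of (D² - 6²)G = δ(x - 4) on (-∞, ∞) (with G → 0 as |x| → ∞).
-\frac{e^{-6|x - 4|}}{12}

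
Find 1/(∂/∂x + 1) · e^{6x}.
\frac{e^{6 x}}{7}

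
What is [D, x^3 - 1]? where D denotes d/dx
3 x^{2}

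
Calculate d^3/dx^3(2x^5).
120 x^{2}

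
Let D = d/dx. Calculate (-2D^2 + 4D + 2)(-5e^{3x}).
20 e^{3 x}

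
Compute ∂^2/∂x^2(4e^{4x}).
64 e^{4 x}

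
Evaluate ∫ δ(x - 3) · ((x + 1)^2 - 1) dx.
15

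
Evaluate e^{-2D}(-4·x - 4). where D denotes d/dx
4 - 4 x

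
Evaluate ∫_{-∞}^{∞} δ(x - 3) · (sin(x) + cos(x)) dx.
\cos{\left(3 \right)} + \sin{\left(3 \right)}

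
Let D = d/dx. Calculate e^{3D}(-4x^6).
- 4 x^{6} - 72 x^{5} - 540 x^{4} - 2160 x^{3} - 4860 x^{2} - 5832 x - 2916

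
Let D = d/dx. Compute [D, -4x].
-4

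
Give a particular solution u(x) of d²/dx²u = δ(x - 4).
\frac{|x - 4|}{2}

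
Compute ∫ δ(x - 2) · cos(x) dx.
\cos{\left(2 \right)}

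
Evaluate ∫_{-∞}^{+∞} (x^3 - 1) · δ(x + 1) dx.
-2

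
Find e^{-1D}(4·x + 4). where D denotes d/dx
4 x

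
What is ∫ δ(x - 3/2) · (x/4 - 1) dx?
- \frac{5}{8}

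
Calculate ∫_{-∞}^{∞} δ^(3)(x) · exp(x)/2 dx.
- \frac{1}{2}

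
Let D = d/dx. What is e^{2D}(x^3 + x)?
x^{3} + 6 x^{2} + 13 x + 10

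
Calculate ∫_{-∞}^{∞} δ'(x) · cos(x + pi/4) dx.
\frac{\sqrt{2}}{2}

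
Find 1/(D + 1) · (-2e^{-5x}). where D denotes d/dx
\frac{e^{- 5 x}}{2}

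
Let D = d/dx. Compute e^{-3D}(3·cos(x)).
3 \cos{\left(x - 3 \right)}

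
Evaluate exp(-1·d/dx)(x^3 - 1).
x^{3} - 3 x^{2} + 3 x - 2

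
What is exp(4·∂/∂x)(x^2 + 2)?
x^{2} + 8 x + 18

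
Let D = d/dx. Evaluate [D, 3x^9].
27 x^{8}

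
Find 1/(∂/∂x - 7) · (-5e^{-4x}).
\frac{5 e^{- 4 x}}{11}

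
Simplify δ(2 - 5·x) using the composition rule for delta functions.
\frac{\delta(x - 2/5)}{5}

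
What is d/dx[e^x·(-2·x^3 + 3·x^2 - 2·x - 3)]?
\left(- 2 x^{3} - 3 x^{2} + 4 x - 5\right) e^{x}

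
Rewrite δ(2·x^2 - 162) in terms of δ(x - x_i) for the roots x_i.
\frac{\delta(x - 9) + \delta(x + 9)}{36}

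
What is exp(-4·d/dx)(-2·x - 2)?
6 - 2 x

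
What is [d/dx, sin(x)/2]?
\frac{\cos{\left(x \right)}}{2}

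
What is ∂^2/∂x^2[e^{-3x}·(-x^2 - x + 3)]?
\left(- 9 x^{2} + 3 x + 31\right) e^{- 3 x}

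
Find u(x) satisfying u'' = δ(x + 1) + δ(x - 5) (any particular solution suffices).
\frac{|x + 1|}{2} + \frac{|x - 5|}{2}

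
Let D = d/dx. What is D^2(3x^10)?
270 x^{8}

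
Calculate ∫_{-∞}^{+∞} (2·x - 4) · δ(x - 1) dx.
-2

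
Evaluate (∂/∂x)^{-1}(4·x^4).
\frac{4 x^{5}}{5}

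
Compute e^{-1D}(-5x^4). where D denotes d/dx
- 5 x^{4} + 20 x^{3} - 30 x^{2} + 20 x - 5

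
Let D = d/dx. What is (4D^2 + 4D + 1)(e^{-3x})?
25 e^{- 3 x}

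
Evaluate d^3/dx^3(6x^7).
1260 x^{4}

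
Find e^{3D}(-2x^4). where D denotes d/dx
- 2 x^{4} - 24 x^{3} - 108 x^{2} - 216 x - 162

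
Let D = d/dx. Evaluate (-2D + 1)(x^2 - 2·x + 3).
x^{2} - 6 x + 7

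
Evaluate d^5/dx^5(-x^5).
-120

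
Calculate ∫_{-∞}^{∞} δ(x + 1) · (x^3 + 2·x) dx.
-3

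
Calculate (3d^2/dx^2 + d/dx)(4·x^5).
20 x^{3} \left(x + 12\right)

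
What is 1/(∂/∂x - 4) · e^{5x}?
e^{5 x}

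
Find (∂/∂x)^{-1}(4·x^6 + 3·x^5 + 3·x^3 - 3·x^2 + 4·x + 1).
\frac{4 x^{7}}{7} + \frac{x^{6}}{2} + \frac{3 x^{4}}{4} - x^{3} + 2 x^{2} + x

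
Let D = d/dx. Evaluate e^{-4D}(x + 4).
x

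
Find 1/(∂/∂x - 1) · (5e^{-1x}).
- \frac{5 e^{- x}}{2}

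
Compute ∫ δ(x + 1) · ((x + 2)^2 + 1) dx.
2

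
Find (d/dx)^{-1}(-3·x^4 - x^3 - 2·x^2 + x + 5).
- \frac{3 x^{5}}{5} - \frac{x^{4}}{4} - \frac{2 x^{3}}{3} + \frac{x^{2}}{2} + 5 x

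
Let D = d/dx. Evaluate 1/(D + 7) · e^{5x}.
\frac{e^{5 x}}{12}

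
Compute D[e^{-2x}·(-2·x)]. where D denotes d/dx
2 \left(2 x - 1\right) e^{- 2 x}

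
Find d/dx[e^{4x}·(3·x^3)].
x^{2} \left(12 x + 9\right) e^{4 x}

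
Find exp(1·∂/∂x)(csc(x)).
\csc{\left(x + 1 \right)}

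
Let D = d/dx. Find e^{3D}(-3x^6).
- 3 x^{6} - 54 x^{5} - 405 x^{4} - 1620 x^{3} - 3645 x^{2} - 4374 x - 2187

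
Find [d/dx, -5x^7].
- 35 x^{6}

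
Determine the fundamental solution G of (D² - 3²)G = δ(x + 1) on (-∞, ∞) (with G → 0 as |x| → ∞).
-\frac{e^{-3|x + 1|}}{6}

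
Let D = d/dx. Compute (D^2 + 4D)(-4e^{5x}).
- 180 e^{5 x}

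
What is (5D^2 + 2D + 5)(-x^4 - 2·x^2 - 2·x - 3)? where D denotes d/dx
- 5 x^{4} - 8 x^{3} - 70 x^{2} - 18 x - 39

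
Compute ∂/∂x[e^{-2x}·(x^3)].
x^{2} \left(3 - 2 x\right) e^{- 2 x}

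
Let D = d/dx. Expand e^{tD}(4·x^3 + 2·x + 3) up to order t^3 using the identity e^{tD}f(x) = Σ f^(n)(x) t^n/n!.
4 t^{3} + 12 t^{2} x + 2 t \left(6 x^{2} + 1\right) + 4 x^{3} + 2 x + 3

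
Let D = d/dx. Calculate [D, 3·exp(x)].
3 e^{x}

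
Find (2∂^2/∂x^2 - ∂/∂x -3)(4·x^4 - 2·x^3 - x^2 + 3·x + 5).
- 12 x^{4} - 10 x^{3} + 105 x^{2} - 31 x - 22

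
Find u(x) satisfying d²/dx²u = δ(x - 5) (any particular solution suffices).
\frac{|x - 5|}{2}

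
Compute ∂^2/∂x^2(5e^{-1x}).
5 e^{- x}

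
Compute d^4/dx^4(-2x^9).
- 6048 x^{5}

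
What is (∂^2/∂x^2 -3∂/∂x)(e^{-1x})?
4 e^{- x}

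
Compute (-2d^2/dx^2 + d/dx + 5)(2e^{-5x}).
- 100 e^{- 5 x}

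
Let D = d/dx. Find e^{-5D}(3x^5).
3 x^{5} - 75 x^{4} + 750 x^{3} - 3750 x^{2} + 9375 x - 9375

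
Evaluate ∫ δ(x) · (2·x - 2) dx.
-2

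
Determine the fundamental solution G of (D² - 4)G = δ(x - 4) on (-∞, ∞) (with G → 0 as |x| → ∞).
-\frac{e^{-2|x - 4|}}{4}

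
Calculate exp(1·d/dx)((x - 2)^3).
x^{3} - 3 x^{2} + 3 x - 1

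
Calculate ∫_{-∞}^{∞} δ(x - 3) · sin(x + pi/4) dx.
\sin{\left(\frac{\pi}{4} + 3 \right)}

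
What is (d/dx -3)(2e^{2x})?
- 2 e^{2 x}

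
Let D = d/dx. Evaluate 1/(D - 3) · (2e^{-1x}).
- \frac{e^{- x}}{2}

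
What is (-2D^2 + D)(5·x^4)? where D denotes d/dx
20 x^{2} \left(x - 6\right)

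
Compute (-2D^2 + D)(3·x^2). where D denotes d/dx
6 x - 12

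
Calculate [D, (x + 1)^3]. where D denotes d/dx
3 \left(x + 1\right)^{2}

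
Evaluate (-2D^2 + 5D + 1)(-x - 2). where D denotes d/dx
- x - 7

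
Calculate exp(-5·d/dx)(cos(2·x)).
\cos{\left(2 x - 10 \right)}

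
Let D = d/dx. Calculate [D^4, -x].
-4D^{3}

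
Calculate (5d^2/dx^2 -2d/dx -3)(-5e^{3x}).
- 180 e^{3 x}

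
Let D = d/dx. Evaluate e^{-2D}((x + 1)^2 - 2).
x^{2} - 2 x - 1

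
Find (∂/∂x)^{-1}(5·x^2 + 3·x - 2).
\frac{5 x^{3}}{3} + \frac{3 x^{2}}{2} - 2 x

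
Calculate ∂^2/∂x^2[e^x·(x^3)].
x \left(x^{2} + 6 x + 6\right) e^{x}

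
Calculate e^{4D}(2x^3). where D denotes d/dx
2 x^{3} + 24 x^{2} + 96 x + 128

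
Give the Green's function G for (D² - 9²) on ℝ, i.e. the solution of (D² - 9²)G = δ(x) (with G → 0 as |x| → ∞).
-\frac{e^{-9|x|}}{18}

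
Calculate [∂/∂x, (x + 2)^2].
2 x + 4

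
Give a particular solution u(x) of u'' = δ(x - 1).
\frac{|x - 1|}{2}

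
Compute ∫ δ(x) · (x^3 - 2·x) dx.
0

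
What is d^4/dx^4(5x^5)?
600 x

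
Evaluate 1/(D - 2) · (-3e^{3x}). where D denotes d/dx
- 3 e^{3 x}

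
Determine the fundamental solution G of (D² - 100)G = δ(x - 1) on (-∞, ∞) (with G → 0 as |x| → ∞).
-\frac{e^{-10|x - 1|}}{20}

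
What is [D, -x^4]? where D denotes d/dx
- 4 x^{3}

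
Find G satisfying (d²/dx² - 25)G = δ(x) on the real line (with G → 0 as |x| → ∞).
-\frac{e^{-5|x|}}{10}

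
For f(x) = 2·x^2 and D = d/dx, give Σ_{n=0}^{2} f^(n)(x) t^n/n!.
2 t^{2} + 4 t x + 2 x^{2}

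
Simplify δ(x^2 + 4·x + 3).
\frac{\delta(x + 3) + \delta(x + 1)}{2}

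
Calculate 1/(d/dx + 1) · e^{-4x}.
- \frac{e^{- 4 x}}{3}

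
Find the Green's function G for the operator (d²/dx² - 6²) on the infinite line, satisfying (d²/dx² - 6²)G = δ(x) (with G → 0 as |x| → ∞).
-\frac{e^{-6|x|}}{12}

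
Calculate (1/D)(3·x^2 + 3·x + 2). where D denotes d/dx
x^{3} + \frac{3 x^{2}}{2} + 2 x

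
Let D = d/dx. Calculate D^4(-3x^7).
- 2520 x^{3}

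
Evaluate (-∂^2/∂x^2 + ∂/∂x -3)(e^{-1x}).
- 5 e^{- x}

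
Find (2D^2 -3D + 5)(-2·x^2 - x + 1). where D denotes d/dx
x \left(7 - 10 x\right)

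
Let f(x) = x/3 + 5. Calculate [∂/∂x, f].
\frac{1}{3}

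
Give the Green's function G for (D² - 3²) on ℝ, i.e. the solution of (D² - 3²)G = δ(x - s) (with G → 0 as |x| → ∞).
-\frac{e^{-3|x-s|}}{6}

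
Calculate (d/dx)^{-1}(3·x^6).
\frac{3 x^{7}}{7}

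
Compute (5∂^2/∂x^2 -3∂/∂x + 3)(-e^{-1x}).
- 11 e^{- x}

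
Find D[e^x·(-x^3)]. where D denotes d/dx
x^{2} \left(- x - 3\right) e^{x}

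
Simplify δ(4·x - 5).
\frac{\delta(x - 5/4)}{4}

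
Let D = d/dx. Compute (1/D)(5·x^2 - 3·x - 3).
\frac{5 x^{3}}{3} - \frac{3 x^{2}}{2} - 3 x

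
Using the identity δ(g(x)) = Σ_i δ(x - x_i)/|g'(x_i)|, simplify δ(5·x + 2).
\frac{\delta(x + 2/5)}{5}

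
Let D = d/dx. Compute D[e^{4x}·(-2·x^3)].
x^{2} \left(- 8 x - 6\right) e^{4 x}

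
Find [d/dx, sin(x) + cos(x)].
- \sin{\left(x \right)} + \cos{\left(x \right)}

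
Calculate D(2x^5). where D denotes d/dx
10 x^{4}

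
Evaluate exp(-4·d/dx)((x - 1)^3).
x^{3} - 15 x^{2} + 75 x - 125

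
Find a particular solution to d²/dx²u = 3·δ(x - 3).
\frac{3|x - 3|}{2}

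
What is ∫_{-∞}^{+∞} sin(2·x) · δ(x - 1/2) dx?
\sin{\left(1 \right)}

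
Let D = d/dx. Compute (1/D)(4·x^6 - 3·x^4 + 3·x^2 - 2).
\frac{4 x^{7}}{7} - \frac{3 x^{5}}{5} + x^{3} - 2 x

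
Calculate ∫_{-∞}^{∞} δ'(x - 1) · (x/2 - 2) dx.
- \frac{1}{2}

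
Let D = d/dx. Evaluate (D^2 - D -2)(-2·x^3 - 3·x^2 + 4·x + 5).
4 x^{3} + 12 x^{2} - 14 x - 20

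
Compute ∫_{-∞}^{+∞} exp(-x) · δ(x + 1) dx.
e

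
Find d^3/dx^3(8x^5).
480 x^{2}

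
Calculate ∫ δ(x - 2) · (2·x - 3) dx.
1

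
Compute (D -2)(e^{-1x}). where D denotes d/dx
- 3 e^{- x}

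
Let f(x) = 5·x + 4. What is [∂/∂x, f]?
5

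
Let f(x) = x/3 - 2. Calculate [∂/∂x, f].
\frac{1}{3}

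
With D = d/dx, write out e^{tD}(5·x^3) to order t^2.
5 x \left(3 t^{2} + 3 t x + x^{2}\right)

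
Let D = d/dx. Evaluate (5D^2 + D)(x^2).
2 x + 10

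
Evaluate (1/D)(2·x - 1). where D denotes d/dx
x^{2} - x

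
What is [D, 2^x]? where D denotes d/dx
2^{x} \log{\left(2 \right)}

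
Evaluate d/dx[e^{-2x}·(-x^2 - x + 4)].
\left(2 x^{2} - 9\right) e^{- 2 x}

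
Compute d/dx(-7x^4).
- 28 x^{3}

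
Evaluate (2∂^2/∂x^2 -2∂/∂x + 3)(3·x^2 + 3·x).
9 x^{2} - 3 x + 6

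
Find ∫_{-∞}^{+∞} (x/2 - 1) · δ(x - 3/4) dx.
- \frac{5}{8}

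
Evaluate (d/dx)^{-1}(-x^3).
- \frac{x^{4}}{4}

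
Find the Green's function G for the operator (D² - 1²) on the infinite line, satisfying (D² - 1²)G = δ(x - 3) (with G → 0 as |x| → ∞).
-\frac{e^{-|x - 3|}}{2}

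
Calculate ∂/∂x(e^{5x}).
5 e^{5 x}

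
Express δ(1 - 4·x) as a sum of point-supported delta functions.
\frac{\delta(x - 1/4)}{4}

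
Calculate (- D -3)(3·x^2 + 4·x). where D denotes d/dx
- 9 x^{2} - 18 x - 4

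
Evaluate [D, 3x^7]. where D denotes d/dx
21 x^{6}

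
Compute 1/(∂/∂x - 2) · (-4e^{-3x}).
\frac{4 e^{- 3 x}}{5}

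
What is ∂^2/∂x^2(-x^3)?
- 6 x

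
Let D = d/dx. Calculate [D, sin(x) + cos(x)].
- \sin{\left(x \right)} + \cos{\left(x \right)}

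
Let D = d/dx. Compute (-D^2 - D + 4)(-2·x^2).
- 8 x^{2} + 4 x + 4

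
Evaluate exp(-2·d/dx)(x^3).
x^{3} - 6 x^{2} + 12 x - 8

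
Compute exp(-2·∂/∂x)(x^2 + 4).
x^{2} - 4 x + 8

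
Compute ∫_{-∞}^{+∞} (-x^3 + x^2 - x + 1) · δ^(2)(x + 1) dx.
8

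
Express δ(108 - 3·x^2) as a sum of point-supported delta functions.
\frac{\delta(x - 6) + \delta(x + 6)}{36}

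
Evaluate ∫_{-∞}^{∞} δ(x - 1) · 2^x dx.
2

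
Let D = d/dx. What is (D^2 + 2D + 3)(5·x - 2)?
15 x + 4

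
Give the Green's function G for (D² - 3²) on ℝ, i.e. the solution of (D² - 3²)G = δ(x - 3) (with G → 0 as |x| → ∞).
-\frac{e^{-3|x - 3|}}{6}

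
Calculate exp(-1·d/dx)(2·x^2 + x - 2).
2 x^{2} - 3 x - 1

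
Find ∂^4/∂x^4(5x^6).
1800 x^{2}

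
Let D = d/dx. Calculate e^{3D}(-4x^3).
- 4 x^{3} - 36 x^{2} - 108 x - 108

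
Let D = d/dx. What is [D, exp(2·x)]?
2 e^{2 x}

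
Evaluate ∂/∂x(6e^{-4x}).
- 24 e^{- 4 x}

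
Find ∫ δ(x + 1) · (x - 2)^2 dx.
9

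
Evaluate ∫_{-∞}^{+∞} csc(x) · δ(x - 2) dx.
\csc{\left(2 \right)}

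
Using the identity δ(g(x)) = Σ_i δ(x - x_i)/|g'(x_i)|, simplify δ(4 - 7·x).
\frac{\delta(x - 4/7)}{7}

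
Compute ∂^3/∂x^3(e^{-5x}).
- 125 e^{- 5 x}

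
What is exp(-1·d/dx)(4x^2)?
4 x^{2} - 8 x + 4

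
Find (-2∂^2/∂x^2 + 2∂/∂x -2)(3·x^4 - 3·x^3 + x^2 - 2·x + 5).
- 6 x^{4} + 30 x^{3} - 92 x^{2} + 44 x - 18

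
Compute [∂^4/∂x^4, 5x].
20\frac{d^{3}}{dx^{3}}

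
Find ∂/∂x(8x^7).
56 x^{6}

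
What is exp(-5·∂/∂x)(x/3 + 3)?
\frac{x}{3} + \frac{4}{3}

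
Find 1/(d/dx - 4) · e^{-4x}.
- \frac{e^{- 4 x}}{8}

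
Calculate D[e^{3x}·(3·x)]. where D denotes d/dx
\left(9 x + 3\right) e^{3 x}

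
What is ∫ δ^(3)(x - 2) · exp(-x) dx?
e^{-2}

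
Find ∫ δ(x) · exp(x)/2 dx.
\frac{1}{2}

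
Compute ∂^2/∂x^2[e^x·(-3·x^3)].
- 3 x \left(x^{2} + 6 x + 6\right) e^{x}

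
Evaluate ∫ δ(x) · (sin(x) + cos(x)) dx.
1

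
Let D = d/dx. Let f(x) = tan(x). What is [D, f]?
\frac{1}{\cos^{2}{\left(x \right)}}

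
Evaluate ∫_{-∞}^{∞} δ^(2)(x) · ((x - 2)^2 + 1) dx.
2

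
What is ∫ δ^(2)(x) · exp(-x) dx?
1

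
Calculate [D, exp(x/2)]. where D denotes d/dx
\frac{e^{\frac{x}{2}}}{2}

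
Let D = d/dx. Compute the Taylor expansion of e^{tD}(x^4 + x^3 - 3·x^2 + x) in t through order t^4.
t^{4} + t^{3} \left(4 x + 1\right) + 3 t^{2} \left(2 x^{2} + x - 1\right) + t \left(4 x^{3} + 3 x^{2} - 6 x + 1\right) + x^{4} + x^{3} - 3 x^{2} + x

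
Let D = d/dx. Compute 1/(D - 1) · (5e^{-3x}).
- \frac{5 e^{- 3 x}}{4}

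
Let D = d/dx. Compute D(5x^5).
25 x^{4}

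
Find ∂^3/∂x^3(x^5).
60 x^{2}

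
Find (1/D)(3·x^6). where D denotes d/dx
\frac{3 x^{7}}{7}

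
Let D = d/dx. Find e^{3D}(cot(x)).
\cot{\left(x + 3 \right)}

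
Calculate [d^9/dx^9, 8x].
72\frac{d^{8}}{dx^{8}}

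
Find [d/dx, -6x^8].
- 48 x^{7}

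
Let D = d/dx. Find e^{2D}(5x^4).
5 x^{4} + 40 x^{3} + 120 x^{2} + 160 x + 80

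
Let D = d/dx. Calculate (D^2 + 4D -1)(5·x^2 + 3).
- 5 x^{2} + 40 x + 7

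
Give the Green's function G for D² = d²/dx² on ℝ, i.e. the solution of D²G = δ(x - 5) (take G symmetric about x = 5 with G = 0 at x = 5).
\frac{|x - 5|}{2}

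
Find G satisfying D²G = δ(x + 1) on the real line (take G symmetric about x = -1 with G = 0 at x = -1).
\frac{|x + 1|}{2}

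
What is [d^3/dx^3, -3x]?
-9\frac{d^{2}}{dx^{2}}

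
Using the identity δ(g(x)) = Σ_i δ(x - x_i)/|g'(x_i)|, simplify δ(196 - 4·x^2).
\frac{\delta(x - 7) + \delta(x + 7)}{56}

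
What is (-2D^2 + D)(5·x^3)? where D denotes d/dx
15 x \left(x - 4\right)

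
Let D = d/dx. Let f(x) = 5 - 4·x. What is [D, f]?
-4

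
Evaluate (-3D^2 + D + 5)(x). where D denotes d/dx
5 x + 1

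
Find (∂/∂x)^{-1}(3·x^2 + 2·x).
x^{3} + x^{2}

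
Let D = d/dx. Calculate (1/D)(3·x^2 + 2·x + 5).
x^{3} + x^{2} + 5 x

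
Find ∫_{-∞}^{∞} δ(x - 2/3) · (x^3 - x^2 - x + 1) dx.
\frac{5}{27}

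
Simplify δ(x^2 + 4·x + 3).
\frac{\delta(x + 1) + \delta(x + 3)}{2}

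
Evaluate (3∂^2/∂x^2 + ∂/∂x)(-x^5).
5 x^{3} \left(- x - 12\right)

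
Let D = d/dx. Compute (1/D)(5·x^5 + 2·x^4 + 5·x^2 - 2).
\frac{5 x^{6}}{6} + \frac{2 x^{5}}{5} + \frac{5 x^{3}}{3} - 2 x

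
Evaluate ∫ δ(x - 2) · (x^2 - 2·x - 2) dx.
-2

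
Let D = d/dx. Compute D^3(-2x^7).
- 420 x^{4}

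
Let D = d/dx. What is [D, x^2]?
2 x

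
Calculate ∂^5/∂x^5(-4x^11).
- 221760 x^{6}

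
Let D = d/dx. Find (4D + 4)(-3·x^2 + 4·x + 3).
- 12 x^{2} - 8 x + 28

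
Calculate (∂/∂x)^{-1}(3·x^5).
\frac{x^{6}}{2}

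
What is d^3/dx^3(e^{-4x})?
- 64 e^{- 4 x}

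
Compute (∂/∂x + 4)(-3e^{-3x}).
- 3 e^{- 3 x}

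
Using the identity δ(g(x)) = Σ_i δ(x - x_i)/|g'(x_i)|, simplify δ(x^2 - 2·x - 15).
\frac{\delta(x + 3) + \delta(x - 5)}{8}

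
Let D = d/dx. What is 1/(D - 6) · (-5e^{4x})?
\frac{5 e^{4 x}}{2}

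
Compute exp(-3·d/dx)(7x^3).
7 x^{3} - 63 x^{2} + 189 x - 189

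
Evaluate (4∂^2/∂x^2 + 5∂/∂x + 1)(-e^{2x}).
- 27 e^{2 x}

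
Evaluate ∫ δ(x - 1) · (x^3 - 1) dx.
0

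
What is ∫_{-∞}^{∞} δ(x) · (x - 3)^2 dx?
9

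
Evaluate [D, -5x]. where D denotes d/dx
-5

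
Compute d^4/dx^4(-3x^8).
- 5040 x^{4}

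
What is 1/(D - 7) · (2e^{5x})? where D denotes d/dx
- e^{5 x}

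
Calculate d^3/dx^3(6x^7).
1260 x^{4}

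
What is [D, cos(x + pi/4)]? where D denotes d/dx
- \sin{\left(x + \frac{\pi}{4} \right)}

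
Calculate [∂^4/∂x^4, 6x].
24\frac{d^{3}}{dx^{3}}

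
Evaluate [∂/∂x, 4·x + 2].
4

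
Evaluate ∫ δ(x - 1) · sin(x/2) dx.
\sin{\left(\frac{1}{2} \right)}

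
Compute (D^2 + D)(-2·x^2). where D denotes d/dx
- 4 x - 4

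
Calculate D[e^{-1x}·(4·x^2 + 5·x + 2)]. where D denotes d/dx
\left(- 4 x^{2} + 3 x + 3\right) e^{- x}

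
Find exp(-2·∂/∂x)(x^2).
x^{2} - 4 x + 4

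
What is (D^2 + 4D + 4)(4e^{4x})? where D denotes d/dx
144 e^{4 x}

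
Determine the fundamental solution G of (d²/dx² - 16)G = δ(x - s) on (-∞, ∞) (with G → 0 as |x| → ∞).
-\frac{e^{-4|x-s|}}{8}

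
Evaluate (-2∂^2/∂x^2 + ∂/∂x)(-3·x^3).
9 x \left(4 - x\right)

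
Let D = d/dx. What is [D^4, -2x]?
-8D^{3}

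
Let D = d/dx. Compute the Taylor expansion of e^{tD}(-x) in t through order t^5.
- t - x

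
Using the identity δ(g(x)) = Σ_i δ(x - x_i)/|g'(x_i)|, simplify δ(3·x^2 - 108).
\frac{\delta(x - 6) + \delta(x + 6)}{36}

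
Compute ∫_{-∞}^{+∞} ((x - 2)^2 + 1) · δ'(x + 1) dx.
6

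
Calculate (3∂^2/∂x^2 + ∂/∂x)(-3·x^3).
9 x \left(- x - 6\right)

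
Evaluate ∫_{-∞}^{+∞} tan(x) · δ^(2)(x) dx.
0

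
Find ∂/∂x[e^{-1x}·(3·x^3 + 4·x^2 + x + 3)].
\left(- 3 x^{3} + 5 x^{2} + 7 x - 2\right) e^{- x}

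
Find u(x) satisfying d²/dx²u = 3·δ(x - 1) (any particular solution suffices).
\frac{3|x - 1|}{2}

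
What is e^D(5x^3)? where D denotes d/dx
5 x^{3} + 15 x^{2} + 15 x + 5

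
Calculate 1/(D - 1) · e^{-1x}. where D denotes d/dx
- \frac{e^{- x}}{2}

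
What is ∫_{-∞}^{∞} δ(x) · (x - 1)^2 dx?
1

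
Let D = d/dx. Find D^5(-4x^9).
- 60480 x^{4}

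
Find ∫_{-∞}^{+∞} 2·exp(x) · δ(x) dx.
2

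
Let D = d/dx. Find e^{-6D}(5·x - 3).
5 x - 33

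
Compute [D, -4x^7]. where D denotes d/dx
- 28 x^{6}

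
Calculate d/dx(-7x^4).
- 28 x^{3}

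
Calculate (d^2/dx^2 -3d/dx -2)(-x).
2 x + 3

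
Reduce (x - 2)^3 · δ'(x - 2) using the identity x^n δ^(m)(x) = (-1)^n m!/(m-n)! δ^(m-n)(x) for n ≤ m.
0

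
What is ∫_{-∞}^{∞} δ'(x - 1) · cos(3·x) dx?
3 \sin{\left(3 \right)}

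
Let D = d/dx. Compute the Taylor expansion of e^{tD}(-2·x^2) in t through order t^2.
- 2 t^{2} - 4 t x - 2 x^{2}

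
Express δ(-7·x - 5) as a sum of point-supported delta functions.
\frac{\delta(x + 5/7)}{7}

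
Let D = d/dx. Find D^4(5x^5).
600 x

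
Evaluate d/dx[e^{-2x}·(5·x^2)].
10 x \left(1 - x\right) e^{- 2 x}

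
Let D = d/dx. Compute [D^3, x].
3D^{2}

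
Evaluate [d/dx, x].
1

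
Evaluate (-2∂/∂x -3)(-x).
3 x + 2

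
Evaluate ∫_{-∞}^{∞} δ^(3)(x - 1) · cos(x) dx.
- \sin{\left(1 \right)}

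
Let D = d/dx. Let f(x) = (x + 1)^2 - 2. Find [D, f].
2 x + 2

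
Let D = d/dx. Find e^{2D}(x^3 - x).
x^{3} + 6 x^{2} + 11 x + 6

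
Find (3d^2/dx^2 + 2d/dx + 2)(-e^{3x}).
- 35 e^{3 x}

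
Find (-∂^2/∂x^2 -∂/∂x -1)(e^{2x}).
- 7 e^{2 x}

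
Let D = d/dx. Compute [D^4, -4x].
-16D^{3}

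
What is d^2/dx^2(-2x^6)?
- 60 x^{4}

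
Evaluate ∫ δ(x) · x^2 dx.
0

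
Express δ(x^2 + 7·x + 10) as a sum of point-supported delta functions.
\frac{\delta(x + 5) + \delta(x + 2)}{3}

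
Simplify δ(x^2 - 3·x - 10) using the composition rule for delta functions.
\frac{\delta(x + 2) + \delta(x - 5)}{7}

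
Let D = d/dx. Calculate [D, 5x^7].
35 x^{6}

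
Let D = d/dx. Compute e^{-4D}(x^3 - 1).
x^{3} - 12 x^{2} + 48 x - 65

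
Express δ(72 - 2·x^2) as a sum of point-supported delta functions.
\frac{\delta(x - 6) + \delta(x + 6)}{24}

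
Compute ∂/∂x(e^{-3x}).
- 3 e^{- 3 x}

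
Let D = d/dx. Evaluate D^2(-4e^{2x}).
- 16 e^{2 x}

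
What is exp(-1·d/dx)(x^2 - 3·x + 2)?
x^{2} - 5 x + 6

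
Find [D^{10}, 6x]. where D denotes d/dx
60D^{9}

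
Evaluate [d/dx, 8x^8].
64 x^{7}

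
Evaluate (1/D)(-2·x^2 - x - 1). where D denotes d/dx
- \frac{2 x^{3}}{3} - \frac{x^{2}}{2} - x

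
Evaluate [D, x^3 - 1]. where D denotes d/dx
3 x^{2}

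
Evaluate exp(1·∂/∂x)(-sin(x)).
- \sin{\left(x + 1 \right)}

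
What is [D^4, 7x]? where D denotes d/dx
28D^{3}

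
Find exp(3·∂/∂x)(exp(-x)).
e^{- x - 3}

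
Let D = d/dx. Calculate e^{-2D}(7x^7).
7 x^{7} - 98 x^{6} + 588 x^{5} - 1960 x^{4} + 3920 x^{3} - 4704 x^{2} + 3136 x - 896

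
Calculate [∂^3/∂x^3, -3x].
-9\frac{d^{2}}{dx^{2}}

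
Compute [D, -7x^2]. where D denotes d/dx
- 14 x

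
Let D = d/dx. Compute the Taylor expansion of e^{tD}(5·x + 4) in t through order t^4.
5 t + 5 x + 4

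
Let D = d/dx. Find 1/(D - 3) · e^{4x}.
e^{4 x}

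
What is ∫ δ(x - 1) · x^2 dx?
1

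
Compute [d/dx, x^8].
8 x^{7}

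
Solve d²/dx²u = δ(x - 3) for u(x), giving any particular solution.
\frac{|x - 3|}{2}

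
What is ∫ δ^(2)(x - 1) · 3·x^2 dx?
6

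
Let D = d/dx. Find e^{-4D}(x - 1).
x - 5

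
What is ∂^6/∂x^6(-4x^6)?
-2880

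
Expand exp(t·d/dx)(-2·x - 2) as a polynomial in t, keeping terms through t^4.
- 2 t - 2 x - 2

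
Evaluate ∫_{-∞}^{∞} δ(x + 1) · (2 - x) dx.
3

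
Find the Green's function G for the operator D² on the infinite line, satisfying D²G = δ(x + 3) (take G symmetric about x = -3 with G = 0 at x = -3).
\frac{|x + 3|}{2}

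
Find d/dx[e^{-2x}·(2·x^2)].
4 x \left(1 - x\right) e^{- 2 x}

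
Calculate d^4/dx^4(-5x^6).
- 1800 x^{2}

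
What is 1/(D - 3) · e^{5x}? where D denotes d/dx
\frac{e^{5 x}}{2}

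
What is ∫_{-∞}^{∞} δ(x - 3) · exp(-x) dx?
e^{-3}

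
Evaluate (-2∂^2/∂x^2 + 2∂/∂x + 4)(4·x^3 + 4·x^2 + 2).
16 x^{3} + 40 x^{2} - 32 x - 8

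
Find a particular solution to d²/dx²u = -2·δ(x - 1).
-|x - 1|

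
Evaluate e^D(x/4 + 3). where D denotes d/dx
\frac{x}{4} + \frac{13}{4}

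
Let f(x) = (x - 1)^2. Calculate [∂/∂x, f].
2 x - 2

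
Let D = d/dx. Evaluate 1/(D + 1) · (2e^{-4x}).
- \frac{2 e^{- 4 x}}{3}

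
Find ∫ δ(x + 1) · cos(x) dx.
\cos{\left(1 \right)}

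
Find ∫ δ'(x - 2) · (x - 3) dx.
-1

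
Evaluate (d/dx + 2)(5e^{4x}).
30 e^{4 x}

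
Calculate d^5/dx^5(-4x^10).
- 120960 x^{5}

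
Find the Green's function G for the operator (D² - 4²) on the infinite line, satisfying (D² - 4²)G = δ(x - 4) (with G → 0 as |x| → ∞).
-\frac{e^{-4|x - 4|}}{8}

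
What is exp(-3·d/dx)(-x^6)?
- x^{6} + 18 x^{5} - 135 x^{4} + 540 x^{3} - 1215 x^{2} + 1458 x - 729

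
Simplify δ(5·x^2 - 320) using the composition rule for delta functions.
\frac{\delta(x - 8) + \delta(x + 8)}{80}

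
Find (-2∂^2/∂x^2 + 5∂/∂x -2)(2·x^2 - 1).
- 4 x^{2} + 20 x - 6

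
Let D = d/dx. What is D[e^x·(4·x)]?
4 \left(x + 1\right) e^{x}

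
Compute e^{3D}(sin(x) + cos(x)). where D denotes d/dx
\sqrt{2} \sin{\left(x + \frac{\pi}{4} + 3 \right)}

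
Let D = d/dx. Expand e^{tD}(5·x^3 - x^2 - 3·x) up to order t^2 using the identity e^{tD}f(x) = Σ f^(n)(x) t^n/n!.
t^{2} \left(15 x - 1\right) - t \left(- 15 x^{2} + 2 x + 3\right) + 5 x^{3} - x^{2} - 3 x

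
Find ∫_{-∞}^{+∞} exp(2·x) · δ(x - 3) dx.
e^{6}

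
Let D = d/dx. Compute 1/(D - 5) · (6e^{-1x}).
- e^{- x}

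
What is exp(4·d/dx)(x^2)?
x^{2} + 8 x + 16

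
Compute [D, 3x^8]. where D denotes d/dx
24 x^{7}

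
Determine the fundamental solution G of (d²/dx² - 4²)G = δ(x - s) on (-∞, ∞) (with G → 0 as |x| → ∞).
-\frac{e^{-4|x-s|}}{8}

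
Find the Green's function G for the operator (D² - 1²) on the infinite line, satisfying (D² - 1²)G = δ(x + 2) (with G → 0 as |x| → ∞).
-\frac{e^{-|x + 2|}}{2}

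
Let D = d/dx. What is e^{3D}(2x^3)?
2 x^{3} + 18 x^{2} + 54 x + 54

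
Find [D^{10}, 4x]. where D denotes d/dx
40D^{9}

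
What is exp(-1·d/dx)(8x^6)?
8 x^{6} - 48 x^{5} + 120 x^{4} - 160 x^{3} + 120 x^{2} - 48 x + 8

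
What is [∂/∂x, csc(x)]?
- \cot{\left(x \right)} \csc{\left(x \right)}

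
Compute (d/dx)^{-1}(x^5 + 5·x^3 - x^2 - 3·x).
\frac{x^{6}}{6} + \frac{5 x^{4}}{4} - \frac{x^{3}}{3} - \frac{3 x^{2}}{2}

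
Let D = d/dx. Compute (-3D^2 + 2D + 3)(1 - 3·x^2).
- 9 x^{2} - 12 x + 21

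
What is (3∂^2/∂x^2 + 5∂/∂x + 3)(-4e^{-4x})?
- 124 e^{- 4 x}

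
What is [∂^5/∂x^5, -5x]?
-25\frac{d^{4}}{dx^{4}}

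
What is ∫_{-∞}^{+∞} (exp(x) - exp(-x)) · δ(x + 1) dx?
- 2 \sinh{\left(1 \right)}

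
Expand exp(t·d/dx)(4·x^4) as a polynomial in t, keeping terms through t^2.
4 x^{2} \left(6 t^{2} + 4 t x + x^{2}\right)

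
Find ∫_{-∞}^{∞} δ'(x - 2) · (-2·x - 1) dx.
2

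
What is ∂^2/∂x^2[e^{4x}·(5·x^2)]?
\left(80 x^{2} + 80 x + 10\right) e^{4 x}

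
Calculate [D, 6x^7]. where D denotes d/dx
42 x^{6}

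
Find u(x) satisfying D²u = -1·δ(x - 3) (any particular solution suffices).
-\frac{|x - 3|}{2}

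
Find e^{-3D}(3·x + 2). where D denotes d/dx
3 x - 7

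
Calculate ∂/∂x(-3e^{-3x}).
9 e^{- 3 x}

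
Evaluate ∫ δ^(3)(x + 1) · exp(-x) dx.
e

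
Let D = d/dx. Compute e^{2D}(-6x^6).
- 6 x^{6} - 72 x^{5} - 360 x^{4} - 960 x^{3} - 1440 x^{2} - 1152 x - 384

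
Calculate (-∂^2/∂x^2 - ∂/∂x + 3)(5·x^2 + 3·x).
15 x^{2} - x - 13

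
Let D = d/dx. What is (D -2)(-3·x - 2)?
6 x + 1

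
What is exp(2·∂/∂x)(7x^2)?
7 x^{2} + 28 x + 28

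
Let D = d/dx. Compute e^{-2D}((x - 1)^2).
x^{2} - 6 x + 9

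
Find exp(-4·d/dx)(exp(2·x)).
e^{2 x - 8}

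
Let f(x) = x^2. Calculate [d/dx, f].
2 x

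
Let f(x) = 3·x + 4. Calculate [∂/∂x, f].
3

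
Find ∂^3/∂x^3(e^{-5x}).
- 125 e^{- 5 x}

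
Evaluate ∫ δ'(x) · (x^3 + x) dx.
-1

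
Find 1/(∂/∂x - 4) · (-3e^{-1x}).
\frac{3 e^{- x}}{5}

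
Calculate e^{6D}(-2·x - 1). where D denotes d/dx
- 2 x - 13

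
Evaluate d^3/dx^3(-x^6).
- 120 x^{3}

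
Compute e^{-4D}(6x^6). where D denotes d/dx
6 x^{6} - 144 x^{5} + 1440 x^{4} - 7680 x^{3} + 23040 x^{2} - 36864 x + 24576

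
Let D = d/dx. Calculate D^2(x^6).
30 x^{4}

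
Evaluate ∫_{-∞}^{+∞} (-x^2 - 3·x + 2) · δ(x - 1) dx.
-2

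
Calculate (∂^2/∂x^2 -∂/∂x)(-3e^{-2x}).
- 18 e^{- 2 x}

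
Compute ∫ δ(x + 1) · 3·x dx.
-3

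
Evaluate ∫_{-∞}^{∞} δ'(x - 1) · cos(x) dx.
\sin{\left(1 \right)}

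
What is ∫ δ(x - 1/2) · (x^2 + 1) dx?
\frac{5}{4}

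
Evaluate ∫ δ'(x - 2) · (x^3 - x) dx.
-11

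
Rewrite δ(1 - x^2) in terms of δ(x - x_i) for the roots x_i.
\frac{\delta(x - 1) + \delta(x + 1)}{2}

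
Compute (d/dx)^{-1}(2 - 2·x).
- x^{2} + 2 x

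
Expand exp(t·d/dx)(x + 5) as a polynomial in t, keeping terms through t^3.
t + x + 5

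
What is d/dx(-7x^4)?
- 28 x^{3}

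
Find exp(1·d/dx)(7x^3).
7 x^{3} + 21 x^{2} + 21 x + 7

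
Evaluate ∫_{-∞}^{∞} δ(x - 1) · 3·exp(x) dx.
3 e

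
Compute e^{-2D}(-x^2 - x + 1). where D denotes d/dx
- x^{2} + 3 x - 1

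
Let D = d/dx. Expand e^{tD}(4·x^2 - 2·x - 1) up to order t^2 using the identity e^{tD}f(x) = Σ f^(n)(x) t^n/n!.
4 t^{2} + 2 t \left(4 x - 1\right) + 4 x^{2} - 2 x - 1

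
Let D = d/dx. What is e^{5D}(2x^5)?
2 x^{5} + 50 x^{4} + 500 x^{3} + 2500 x^{2} + 6250 x + 6250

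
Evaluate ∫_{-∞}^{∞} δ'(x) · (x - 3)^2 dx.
6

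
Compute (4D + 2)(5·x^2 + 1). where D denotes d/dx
10 x^{2} + 40 x + 2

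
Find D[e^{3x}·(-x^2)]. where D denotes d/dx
x \left(- 3 x - 2\right) e^{3 x}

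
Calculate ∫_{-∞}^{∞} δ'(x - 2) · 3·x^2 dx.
-12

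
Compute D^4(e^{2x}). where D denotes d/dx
16 e^{2 x}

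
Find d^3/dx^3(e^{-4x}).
- 64 e^{- 4 x}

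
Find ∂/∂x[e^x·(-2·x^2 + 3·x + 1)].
\left(- 2 x^{2} - x + 4\right) e^{x}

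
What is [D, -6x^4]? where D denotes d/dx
- 24 x^{3}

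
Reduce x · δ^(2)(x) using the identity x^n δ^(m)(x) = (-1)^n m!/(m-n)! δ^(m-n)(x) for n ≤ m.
-2\delta'(x)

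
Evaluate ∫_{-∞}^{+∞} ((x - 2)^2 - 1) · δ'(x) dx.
4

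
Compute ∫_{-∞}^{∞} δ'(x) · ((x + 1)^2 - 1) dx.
-2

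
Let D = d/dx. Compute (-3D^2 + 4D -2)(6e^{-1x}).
- 54 e^{- x}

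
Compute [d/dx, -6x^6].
- 36 x^{5}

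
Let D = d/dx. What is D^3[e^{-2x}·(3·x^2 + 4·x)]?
4 \left(- 6 x^{2} + 10 x + 3\right) e^{- 2 x}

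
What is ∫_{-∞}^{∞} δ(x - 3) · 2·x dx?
6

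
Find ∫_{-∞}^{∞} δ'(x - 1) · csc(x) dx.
\cot{\left(1 \right)} \csc{\left(1 \right)}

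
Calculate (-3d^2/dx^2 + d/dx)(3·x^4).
12 x^{2} \left(x - 9\right)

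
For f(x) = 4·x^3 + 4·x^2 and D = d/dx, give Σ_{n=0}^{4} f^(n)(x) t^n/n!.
4 t^{3} + 4 t^{2} \left(3 x + 1\right) + 4 t x \left(3 x + 2\right) + 4 x^{3} + 4 x^{2}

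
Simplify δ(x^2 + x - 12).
\frac{\delta(x + 4) + \delta(x - 3)}{7}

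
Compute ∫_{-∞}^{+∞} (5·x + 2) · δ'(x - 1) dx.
-5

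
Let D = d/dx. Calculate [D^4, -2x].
-8D^{3}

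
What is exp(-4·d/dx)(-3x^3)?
- 3 x^{3} + 36 x^{2} - 144 x + 192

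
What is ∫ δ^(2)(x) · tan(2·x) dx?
0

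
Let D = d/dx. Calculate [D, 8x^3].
24 x^{2}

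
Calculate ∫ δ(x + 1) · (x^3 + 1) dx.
0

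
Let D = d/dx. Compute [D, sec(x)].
\tan{\left(x \right)} \sec{\left(x \right)}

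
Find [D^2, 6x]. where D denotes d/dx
12D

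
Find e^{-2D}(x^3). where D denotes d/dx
x^{3} - 6 x^{2} + 12 x - 8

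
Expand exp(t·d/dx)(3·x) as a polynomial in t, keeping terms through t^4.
3 t + 3 x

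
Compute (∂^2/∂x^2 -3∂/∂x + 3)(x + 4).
3 x + 9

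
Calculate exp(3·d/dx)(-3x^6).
- 3 x^{6} - 54 x^{5} - 405 x^{4} - 1620 x^{3} - 3645 x^{2} - 4374 x - 2187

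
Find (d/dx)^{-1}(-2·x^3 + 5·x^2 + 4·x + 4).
- \frac{x^{4}}{2} + \frac{5 x^{3}}{3} + 2 x^{2} + 4 x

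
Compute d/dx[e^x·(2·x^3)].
2 x^{2} \left(x + 3\right) e^{x}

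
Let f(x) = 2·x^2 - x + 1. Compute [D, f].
4 x - 1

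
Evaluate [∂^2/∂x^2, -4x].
-8\frac{d}{dx}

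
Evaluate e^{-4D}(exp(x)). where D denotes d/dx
e^{x - 4}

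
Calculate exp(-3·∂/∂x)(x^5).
x^{5} - 15 x^{4} + 90 x^{3} - 270 x^{2} + 405 x - 243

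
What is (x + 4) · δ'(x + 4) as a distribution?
-\delta(x + 4)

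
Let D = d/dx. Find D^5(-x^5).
-120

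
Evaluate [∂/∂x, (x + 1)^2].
2 x + 2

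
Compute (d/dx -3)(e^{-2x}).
- 5 e^{- 2 x}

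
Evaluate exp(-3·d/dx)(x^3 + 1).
x^{3} - 9 x^{2} + 27 x - 26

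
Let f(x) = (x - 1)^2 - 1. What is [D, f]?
2 x - 2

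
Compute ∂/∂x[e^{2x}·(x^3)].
x^{2} \left(2 x + 3\right) e^{2 x}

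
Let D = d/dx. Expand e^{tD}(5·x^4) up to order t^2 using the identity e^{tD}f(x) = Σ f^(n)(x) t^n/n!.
5 x^{2} \left(6 t^{2} + 4 t x + x^{2}\right)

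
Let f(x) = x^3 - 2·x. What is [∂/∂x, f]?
3 x^{2} - 2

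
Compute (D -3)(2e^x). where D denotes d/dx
- 4 e^{x}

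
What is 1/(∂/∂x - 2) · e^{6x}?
\frac{e^{6 x}}{4}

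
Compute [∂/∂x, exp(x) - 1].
e^{x}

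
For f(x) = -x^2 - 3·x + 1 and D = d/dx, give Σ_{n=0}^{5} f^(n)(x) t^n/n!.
- t^{2} - t \left(2 x + 3\right) - x^{2} - 3 x + 1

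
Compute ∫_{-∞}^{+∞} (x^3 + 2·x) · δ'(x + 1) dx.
-5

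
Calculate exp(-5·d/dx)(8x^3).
8 x^{3} - 120 x^{2} + 600 x - 1000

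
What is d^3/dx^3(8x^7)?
1680 x^{4}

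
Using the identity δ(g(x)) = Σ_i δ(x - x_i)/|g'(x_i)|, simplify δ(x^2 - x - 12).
\frac{\delta(x - 4) + \delta(x + 3)}{7}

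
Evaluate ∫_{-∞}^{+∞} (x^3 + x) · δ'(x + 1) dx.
-4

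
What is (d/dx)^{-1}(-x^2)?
- \frac{x^{3}}{3}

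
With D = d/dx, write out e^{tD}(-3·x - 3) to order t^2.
- 3 t - 3 x - 3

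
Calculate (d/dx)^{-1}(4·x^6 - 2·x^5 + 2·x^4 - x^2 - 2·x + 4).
\frac{4 x^{7}}{7} - \frac{x^{6}}{3} + \frac{2 x^{5}}{5} - \frac{x^{3}}{3} - x^{2} + 4 x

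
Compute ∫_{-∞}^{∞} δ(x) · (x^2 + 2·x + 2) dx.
2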